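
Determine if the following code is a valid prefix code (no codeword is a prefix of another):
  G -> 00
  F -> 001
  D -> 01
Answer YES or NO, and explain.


Checking each pair (does one codeword prefix another?):
  G='00' vs F='001': prefix -- VIOLATION

NO -- this is NOT a valid prefix code. G (00) is a prefix of F (001).


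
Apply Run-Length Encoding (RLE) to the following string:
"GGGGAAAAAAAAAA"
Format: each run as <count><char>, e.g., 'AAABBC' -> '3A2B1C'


Scanning runs left to right:
  i=0: run of 'G' x 4 -> '4G'
  i=4: run of 'A' x 10 -> '10A'

RLE = 4G10A


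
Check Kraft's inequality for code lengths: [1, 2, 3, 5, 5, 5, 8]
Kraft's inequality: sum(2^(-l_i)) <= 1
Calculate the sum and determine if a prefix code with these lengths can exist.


Sum = 2^(-1) + 2^(-2) + 2^(-3) + 2^(-5) + 2^(-5) + 2^(-5) + 2^(-8)
    = 0.5 + 0.25 + 0.125 + 0.03125 + 0.03125 + 0.03125 + 0.00390625
    = 249/256 = 0.97265625
Since 0.97265625 <= 1, Kraft's inequality IS satisfied.
A prefix code with these lengths CAN exist.

Kraft sum = 0.97265625. Satisfied.


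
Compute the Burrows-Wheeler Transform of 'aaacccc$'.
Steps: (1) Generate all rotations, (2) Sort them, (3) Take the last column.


Rotations (sorted):
  0: $aaacccc -> last char: c
  1: aaacccc$ -> last char: $
  2: aacccc$a -> last char: a
  3: acccc$aa -> last char: a
  4: c$aaaccc -> last char: c
  5: cc$aaacc -> last char: c
  6: ccc$aaac -> last char: c
  7: cccc$aaa -> last char: a


BWT = c$aaccca


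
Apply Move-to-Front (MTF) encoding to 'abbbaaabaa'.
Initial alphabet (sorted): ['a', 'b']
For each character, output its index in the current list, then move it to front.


MTF encoding:
'a': index 0 in ['a', 'b'] -> ['a', 'b']
'b': index 1 in ['a', 'b'] -> ['b', 'a']
'b': index 0 in ['b', 'a'] -> ['b', 'a']
'b': index 0 in ['b', 'a'] -> ['b', 'a']
'a': index 1 in ['b', 'a'] -> ['a', 'b']
'a': index 0 in ['a', 'b'] -> ['a', 'b']
'a': index 0 in ['a', 'b'] -> ['a', 'b']
'b': index 1 in ['a', 'b'] -> ['b', 'a']
'a': index 1 in ['b', 'a'] -> ['a', 'b']
'a': index 0 in ['a', 'b'] -> ['a', 'b']


Output: [0, 1, 0, 0, 1, 0, 0, 1, 1, 0]


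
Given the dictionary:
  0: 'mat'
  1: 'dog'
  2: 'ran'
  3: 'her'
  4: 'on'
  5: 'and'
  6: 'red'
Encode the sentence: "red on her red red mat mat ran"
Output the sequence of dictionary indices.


Look up each word in the dictionary:
  'red' -> 6
  'on' -> 4
  'her' -> 3
  'red' -> 6
  'red' -> 6
  'mat' -> 0
  'mat' -> 0
  'ran' -> 2

Encoded: [6, 4, 3, 6, 6, 0, 0, 2]


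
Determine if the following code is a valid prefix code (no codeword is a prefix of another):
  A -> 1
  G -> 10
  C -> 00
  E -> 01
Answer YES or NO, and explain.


Checking each pair (does one codeword prefix another?):
  A='1' vs G='10': prefix -- VIOLATION

NO -- this is NOT a valid prefix code. A (1) is a prefix of G (10).


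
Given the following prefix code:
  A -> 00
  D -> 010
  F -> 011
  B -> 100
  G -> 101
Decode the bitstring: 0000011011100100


Decoding step by step:
Bits 00 -> A
Bits 00 -> A
Bits 011 -> F
Bits 011 -> F
Bits 100 -> B
Bits 100 -> B


Decoded message: AAFFBB


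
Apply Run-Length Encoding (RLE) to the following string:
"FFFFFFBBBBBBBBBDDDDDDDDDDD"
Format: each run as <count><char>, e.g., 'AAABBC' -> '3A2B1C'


Scanning runs left to right:
  i=0: run of 'F' x 6 -> '6F'
  i=6: run of 'B' x 9 -> '9B'
  i=15: run of 'D' x 11 -> '11D'

RLE = 6F9B11D


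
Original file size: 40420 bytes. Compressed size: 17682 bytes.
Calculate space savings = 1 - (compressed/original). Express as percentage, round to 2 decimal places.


ratio = compressed/original = 17682/40420 = 0.437457
savings = 1 - ratio = 1 - 0.437457 = 0.562543
as a percentage: 0.562543 * 100 = 56.25%

Space savings = 1 - 17682/40420 = 56.25%


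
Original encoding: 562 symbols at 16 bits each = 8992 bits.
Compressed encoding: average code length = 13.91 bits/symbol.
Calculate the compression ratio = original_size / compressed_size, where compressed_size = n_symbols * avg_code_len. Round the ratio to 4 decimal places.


original_size = n_symbols * orig_bits = 562 * 16 = 8992 bits
compressed_size = n_symbols * avg_code_len = 562 * 13.91 = 7817.42 bits
ratio = original_size / compressed_size = 8992 / 7817.42 = 1.1503

Compression ratio = 1.1503


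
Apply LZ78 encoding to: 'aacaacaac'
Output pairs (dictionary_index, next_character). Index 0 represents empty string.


LZ78 encoding steps:
Dictionary: {0: ''}
Step 1: w='' (idx 0), next='a' -> output (0, 'a'), add 'a' as idx 1
Step 2: w='a' (idx 1), next='c' -> output (1, 'c'), add 'ac' as idx 2
Step 3: w='a' (idx 1), next='a' -> output (1, 'a'), add 'aa' as idx 3
Step 4: w='' (idx 0), next='c' -> output (0, 'c'), add 'c' as idx 4
Step 5: w='aa' (idx 3), next='c' -> output (3, 'c'), add 'aac' as idx 5


Encoded: [(0, 'a'), (1, 'c'), (1, 'a'), (0, 'c'), (3, 'c')]


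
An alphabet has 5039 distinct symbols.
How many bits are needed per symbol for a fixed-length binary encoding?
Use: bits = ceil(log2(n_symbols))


log2(5039) = 12.2989
Bracket: 2^12 = 4096 < 5039 <= 2^13 = 8192
So ceil(log2(5039)) = 13

bits = ceil(log2(5039)) = ceil(12.2989) = 13 bits


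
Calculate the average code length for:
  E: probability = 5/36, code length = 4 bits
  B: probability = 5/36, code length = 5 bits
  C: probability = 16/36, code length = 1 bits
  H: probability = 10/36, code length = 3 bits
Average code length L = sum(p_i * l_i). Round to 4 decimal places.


Weighted contributions p_i * l_i:
  E: (5/36) * 4 = 20/36
  B: (5/36) * 5 = 25/36
  C: (16/36) * 1 = 16/36
  H: (10/36) * 3 = 30/36
Sum = (20 + 25 + 16 + 30)/36 = 91/36

L = 91/36 = 2.5278 bits/symbol


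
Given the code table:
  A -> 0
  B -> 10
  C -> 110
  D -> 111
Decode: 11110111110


Decoding:
111 -> D
10 -> B
111 -> D
110 -> C


Result: DBDC


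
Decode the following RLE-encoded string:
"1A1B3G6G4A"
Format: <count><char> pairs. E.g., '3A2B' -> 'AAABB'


Expanding each <count><char> pair:
  1A -> 'A'
  1B -> 'B'
  3G -> 'GGG'
  6G -> 'GGGGGG'
  4A -> 'AAAA'

Decoded = ABGGGGGGGGGAAAA


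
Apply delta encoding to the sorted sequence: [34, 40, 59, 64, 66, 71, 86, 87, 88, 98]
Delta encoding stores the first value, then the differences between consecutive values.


First value: 34
Deltas:
  40 - 34 = 6
  59 - 40 = 19
  64 - 59 = 5
  66 - 64 = 2
  71 - 66 = 5
  86 - 71 = 15
  87 - 86 = 1
  88 - 87 = 1
  98 - 88 = 10


Delta encoded: [34, 6, 19, 5, 2, 5, 15, 1, 1, 10]


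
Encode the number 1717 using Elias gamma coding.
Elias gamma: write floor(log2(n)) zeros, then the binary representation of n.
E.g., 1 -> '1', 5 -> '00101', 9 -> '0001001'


num_bits = floor(log2(1717)) + 1 = 11
leading_zeros = num_bits - 1 = 10
binary(1717) = 11010110101

Elias gamma(1717) = '0000000000' + '11010110101' = 000000000011010110101 (21 bits)


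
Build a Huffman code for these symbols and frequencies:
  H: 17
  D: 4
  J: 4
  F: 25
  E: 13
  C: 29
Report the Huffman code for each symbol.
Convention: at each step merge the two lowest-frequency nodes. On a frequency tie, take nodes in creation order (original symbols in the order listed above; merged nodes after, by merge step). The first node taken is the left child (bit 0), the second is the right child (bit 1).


Huffman tree construction:
Step 1: Merge D(4) + J(4) = 8
Step 2: Merge (D+J)(8) + E(13) = 21
Step 3: Merge H(17) + ((D+J)+E)(21) = 38
Step 4: Merge F(25) + C(29) = 54
Step 5: Merge (H+((D+J)+E))(38) + (F+C)(54) = 92
Read each symbol's code off the tree from the root (left child = 0, right child = 1).

Codes:
  H: 00 (length 2)
  D: 0100 (length 4)
  J: 0101 (length 4)
  F: 10 (length 2)
  E: 011 (length 3)
  C: 11 (length 2)
Average code length: 213/92 = 2.3152 bits/symbol


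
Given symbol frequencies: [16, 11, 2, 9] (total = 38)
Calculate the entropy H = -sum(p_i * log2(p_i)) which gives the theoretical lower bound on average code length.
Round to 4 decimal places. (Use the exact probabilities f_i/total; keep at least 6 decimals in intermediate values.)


Per-symbol terms -p_i * log2(p_i) with p_i = f_i/38:
  p = 16/38 = 0.421053: log2(p) = -1.247928, -p*log2(p) = 0.525443
  p = 11/38 = 0.289474: log2(p) = -1.788496, -p*log2(p) = 0.517722
  p = 2/38 = 0.052632: log2(p) = -4.247928, -p*log2(p) = 0.223575
  p = 9/38 = 0.236842: log2(p) = -2.078003, -p*log2(p) = 0.492158
H = 0.525443 + 0.517722 + 0.223575 + 0.492158 = 1.758898

H = 1.7589 bits/symbol


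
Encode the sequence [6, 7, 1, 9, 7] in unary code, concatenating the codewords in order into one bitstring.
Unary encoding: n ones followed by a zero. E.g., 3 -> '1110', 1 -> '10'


Encode each number as n ones followed by a terminating 0:
  6 -> 1111110 (7 bits)
  7 -> 11111110 (8 bits)
  1 -> 10 (2 bits)
  9 -> 1111111110 (10 bits)
  7 -> 11111110 (8 bits)
Total length = 7 + 8 + 2 + 10 + 8 = 35 bits.

Unary([6, 7, 1, 9, 7]) = 11111101111111010111111111011111110 (35 bits)


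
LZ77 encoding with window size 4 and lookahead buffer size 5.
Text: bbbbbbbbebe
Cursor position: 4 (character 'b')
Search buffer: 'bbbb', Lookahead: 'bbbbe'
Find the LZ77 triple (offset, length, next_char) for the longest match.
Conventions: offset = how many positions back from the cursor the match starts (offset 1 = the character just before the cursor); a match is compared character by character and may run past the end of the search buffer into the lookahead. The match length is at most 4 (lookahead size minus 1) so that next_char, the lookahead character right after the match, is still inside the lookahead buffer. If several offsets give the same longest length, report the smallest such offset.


Try each offset into the search buffer:
  offset=1 (pos 3, char 'b'): match length 4
  offset=2 (pos 2, char 'b'): match length 4
  offset=3 (pos 1, char 'b'): match length 4
  offset=4 (pos 0, char 'b'): match length 4
Longest match has length 4, found at offsets 1, 2, 3, 4; take the smallest, offset 1.
next_char = character at position 4 + 4 = 8 -> 'e'

Best match: offset=1, length=4 (matching 'bbbb' starting at position 3)
LZ77 triple: (1, 4, 'e')


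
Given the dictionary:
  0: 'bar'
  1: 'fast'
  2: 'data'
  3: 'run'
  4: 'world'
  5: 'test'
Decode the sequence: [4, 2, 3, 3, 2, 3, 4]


Look up each index in the dictionary:
  4 -> 'world'
  2 -> 'data'
  3 -> 'run'
  3 -> 'run'
  2 -> 'data'
  3 -> 'run'
  4 -> 'world'

Decoded: "world data run run data run world"


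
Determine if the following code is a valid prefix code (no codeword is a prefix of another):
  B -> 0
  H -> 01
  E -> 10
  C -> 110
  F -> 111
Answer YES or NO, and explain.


Checking each pair (does one codeword prefix another?):
  B='0' vs H='01': prefix -- VIOLATION

NO -- this is NOT a valid prefix code. B (0) is a prefix of H (01).


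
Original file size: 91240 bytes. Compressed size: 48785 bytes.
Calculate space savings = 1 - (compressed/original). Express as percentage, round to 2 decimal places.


ratio = compressed/original = 48785/91240 = 0.534689
savings = 1 - ratio = 1 - 0.534689 = 0.465311
as a percentage: 0.465311 * 100 = 46.53%

Space savings = 1 - 48785/91240 = 46.53%


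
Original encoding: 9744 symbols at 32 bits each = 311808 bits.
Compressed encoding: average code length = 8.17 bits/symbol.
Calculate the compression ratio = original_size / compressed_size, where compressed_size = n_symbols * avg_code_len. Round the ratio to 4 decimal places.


original_size = n_symbols * orig_bits = 9744 * 32 = 311808 bits
compressed_size = n_symbols * avg_code_len = 9744 * 8.17 = 79608.48 bits
ratio = original_size / compressed_size = 311808 / 79608.48 = 3.9168

Compression ratio = 3.9168


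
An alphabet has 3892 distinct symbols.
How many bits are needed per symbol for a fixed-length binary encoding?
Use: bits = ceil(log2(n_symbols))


log2(3892) = 11.9263
Bracket: 2^11 = 2048 < 3892 <= 2^12 = 4096
So ceil(log2(3892)) = 12

bits = ceil(log2(3892)) = ceil(11.9263) = 12 bits


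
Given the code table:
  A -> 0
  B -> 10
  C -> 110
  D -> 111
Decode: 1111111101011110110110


Decoding:
111 -> D
111 -> D
110 -> C
10 -> B
111 -> D
10 -> B
110 -> C
110 -> C


Result: DDCBDBCC


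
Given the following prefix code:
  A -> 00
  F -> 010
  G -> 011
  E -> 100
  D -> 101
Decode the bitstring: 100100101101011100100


Decoding step by step:
Bits 100 -> E
Bits 100 -> E
Bits 101 -> D
Bits 101 -> D
Bits 011 -> G
Bits 100 -> E
Bits 100 -> E


Decoded message: EEDDGEE


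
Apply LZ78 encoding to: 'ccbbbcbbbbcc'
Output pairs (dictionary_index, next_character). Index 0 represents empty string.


LZ78 encoding steps:
Dictionary: {0: ''}
Step 1: w='' (idx 0), next='c' -> output (0, 'c'), add 'c' as idx 1
Step 2: w='c' (idx 1), next='b' -> output (1, 'b'), add 'cb' as idx 2
Step 3: w='' (idx 0), next='b' -> output (0, 'b'), add 'b' as idx 3
Step 4: w='b' (idx 3), next='c' -> output (3, 'c'), add 'bc' as idx 4
Step 5: w='b' (idx 3), next='b' -> output (3, 'b'), add 'bb' as idx 5
Step 6: w='bb' (idx 5), next='c' -> output (5, 'c'), add 'bbc' as idx 6
Step 7: w='c' (idx 1), end of input -> output (1, '')


Encoded: [(0, 'c'), (1, 'b'), (0, 'b'), (3, 'c'), (3, 'b'), (5, 'c'), (1, '')]


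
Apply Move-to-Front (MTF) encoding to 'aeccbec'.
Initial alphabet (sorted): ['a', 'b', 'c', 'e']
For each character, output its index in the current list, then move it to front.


MTF encoding:
'a': index 0 in ['a', 'b', 'c', 'e'] -> ['a', 'b', 'c', 'e']
'e': index 3 in ['a', 'b', 'c', 'e'] -> ['e', 'a', 'b', 'c']
'c': index 3 in ['e', 'a', 'b', 'c'] -> ['c', 'e', 'a', 'b']
'c': index 0 in ['c', 'e', 'a', 'b'] -> ['c', 'e', 'a', 'b']
'b': index 3 in ['c', 'e', 'a', 'b'] -> ['b', 'c', 'e', 'a']
'e': index 2 in ['b', 'c', 'e', 'a'] -> ['e', 'b', 'c', 'a']
'c': index 2 in ['e', 'b', 'c', 'a'] -> ['c', 'e', 'b', 'a']


Output: [0, 3, 3, 0, 3, 2, 2]


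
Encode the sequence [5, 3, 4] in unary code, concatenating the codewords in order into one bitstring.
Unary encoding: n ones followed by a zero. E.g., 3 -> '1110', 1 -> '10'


Encode each number as n ones followed by a terminating 0:
  5 -> 111110 (6 bits)
  3 -> 1110 (4 bits)
  4 -> 11110 (5 bits)
Total length = 6 + 4 + 5 = 15 bits.

Unary([5, 3, 4]) = 111110111011110 (15 bits)


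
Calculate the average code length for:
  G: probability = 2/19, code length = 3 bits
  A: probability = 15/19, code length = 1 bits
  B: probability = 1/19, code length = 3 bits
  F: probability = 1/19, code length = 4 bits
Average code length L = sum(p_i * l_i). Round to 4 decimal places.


Weighted contributions p_i * l_i:
  G: (2/19) * 3 = 6/19
  A: (15/19) * 1 = 15/19
  B: (1/19) * 3 = 3/19
  F: (1/19) * 4 = 4/19
Sum = (6 + 15 + 3 + 4)/19 = 28/19

L = 28/19 = 1.4737 bits/symbol


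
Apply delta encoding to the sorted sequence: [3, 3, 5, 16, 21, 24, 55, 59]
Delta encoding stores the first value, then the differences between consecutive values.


First value: 3
Deltas:
  3 - 3 = 0
  5 - 3 = 2
  16 - 5 = 11
  21 - 16 = 5
  24 - 21 = 3
  55 - 24 = 31
  59 - 55 = 4


Delta encoded: [3, 0, 2, 11, 5, 3, 31, 4]


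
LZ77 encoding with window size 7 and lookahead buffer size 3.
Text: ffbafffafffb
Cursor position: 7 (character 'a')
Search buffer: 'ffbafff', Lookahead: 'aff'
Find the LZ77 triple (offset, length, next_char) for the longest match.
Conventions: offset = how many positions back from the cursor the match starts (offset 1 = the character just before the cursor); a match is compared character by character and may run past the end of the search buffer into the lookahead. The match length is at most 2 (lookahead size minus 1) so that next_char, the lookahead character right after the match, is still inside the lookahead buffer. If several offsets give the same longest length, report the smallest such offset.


Try each offset into the search buffer:
  offset=1 (pos 6, char 'f'): match length 0
  offset=2 (pos 5, char 'f'): match length 0
  offset=3 (pos 4, char 'f'): match length 0
  offset=4 (pos 3, char 'a'): match length 2
  offset=5 (pos 2, char 'b'): match length 0
  offset=6 (pos 1, char 'f'): match length 0
  offset=7 (pos 0, char 'f'): match length 0
Longest match has length 2 at offset 4.
next_char = character at position 7 + 2 = 9 -> 'f'

Best match: offset=4, length=2 (matching 'af' starting at position 3)
LZ77 triple: (4, 2, 'f')


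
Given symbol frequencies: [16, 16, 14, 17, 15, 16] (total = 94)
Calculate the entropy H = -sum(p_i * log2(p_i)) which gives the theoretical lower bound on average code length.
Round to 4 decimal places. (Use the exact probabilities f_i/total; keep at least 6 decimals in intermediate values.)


Per-symbol terms -p_i * log2(p_i) with p_i = f_i/94:
  p = 16/94 = 0.170213: log2(p) = -2.554589, -p*log2(p) = 0.434824
  p = 16/94 = 0.170213: log2(p) = -2.554589, -p*log2(p) = 0.434824
  p = 14/94 = 0.148936: log2(p) = -2.747234, -p*log2(p) = 0.409163
  p = 17/94 = 0.180851: log2(p) = -2.467126, -p*log2(p) = 0.446182
  p = 15/94 = 0.159574: log2(p) = -2.647698, -p*log2(p) = 0.422505
  p = 16/94 = 0.170213: log2(p) = -2.554589, -p*log2(p) = 0.434824
H = 0.434824 + 0.434824 + 0.409163 + 0.446182 + 0.422505 + 0.434824 = 2.582322

H = 2.5823 bits/symbol


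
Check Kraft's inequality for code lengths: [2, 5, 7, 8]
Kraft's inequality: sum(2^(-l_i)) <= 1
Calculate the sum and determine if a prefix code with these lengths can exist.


Sum = 2^(-2) + 2^(-5) + 2^(-7) + 2^(-8)
    = 0.25 + 0.03125 + 0.0078125 + 0.00390625
    = 75/256 = 0.29296875
Since 0.29296875 <= 1, Kraft's inequality IS satisfied.
A prefix code with these lengths CAN exist.

Kraft sum = 0.29296875. Satisfied.


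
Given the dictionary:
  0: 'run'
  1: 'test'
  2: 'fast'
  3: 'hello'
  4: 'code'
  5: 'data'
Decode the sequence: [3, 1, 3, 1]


Look up each index in the dictionary:
  3 -> 'hello'
  1 -> 'test'
  3 -> 'hello'
  1 -> 'test'

Decoded: "hello test hello test"


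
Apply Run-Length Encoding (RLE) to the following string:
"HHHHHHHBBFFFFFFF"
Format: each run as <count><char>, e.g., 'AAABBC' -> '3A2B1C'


Scanning runs left to right:
  i=0: run of 'H' x 7 -> '7H'
  i=7: run of 'B' x 2 -> '2B'
  i=9: run of 'F' x 7 -> '7F'

RLE = 7H2B7F


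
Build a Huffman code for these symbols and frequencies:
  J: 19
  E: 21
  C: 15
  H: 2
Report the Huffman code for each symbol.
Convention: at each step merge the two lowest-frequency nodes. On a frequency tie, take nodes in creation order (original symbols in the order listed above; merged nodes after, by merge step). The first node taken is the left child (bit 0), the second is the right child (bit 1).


Huffman tree construction:
Step 1: Merge H(2) + C(15) = 17
Step 2: Merge (H+C)(17) + J(19) = 36
Step 3: Merge E(21) + ((H+C)+J)(36) = 57
Read each symbol's code off the tree from the root (left child = 0, right child = 1).

Codes:
  J: 11 (length 2)
  E: 0 (length 1)
  C: 101 (length 3)
  H: 100 (length 3)
Average code length: 110/57 = 1.9298 bits/symbol


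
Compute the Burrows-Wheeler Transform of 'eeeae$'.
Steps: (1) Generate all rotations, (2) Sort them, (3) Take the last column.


Rotations (sorted):
  0: $eeeae -> last char: e
  1: ae$eee -> last char: e
  2: e$eeea -> last char: a
  3: eae$ee -> last char: e
  4: eeae$e -> last char: e
  5: eeeae$ -> last char: $


BWT = eeaee$


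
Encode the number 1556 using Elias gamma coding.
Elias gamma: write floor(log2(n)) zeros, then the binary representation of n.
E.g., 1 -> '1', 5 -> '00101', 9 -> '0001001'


num_bits = floor(log2(1556)) + 1 = 11
leading_zeros = num_bits - 1 = 10
binary(1556) = 11000010100

Elias gamma(1556) = '0000000000' + '11000010100' = 000000000011000010100 (21 bits)


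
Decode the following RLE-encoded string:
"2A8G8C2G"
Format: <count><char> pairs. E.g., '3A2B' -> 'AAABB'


Expanding each <count><char> pair:
  2A -> 'AA'
  8G -> 'GGGGGGGG'
  8C -> 'CCCCCCCC'
  2G -> 'GG'

Decoded = AAGGGGGGGGCCCCCCCCGG


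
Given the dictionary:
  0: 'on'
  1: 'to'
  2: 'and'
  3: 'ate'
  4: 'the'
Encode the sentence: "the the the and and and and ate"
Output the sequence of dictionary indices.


Look up each word in the dictionary:
  'the' -> 4
  'the' -> 4
  'the' -> 4
  'and' -> 2
  'and' -> 2
  'and' -> 2
  'and' -> 2
  'ate' -> 3

Encoded: [4, 4, 4, 2, 2, 2, 2, 3]


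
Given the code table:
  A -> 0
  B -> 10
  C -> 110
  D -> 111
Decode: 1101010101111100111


Decoding:
110 -> C
10 -> B
10 -> B
10 -> B
111 -> D
110 -> C
0 -> A
111 -> D


Result: CBBBDCAD


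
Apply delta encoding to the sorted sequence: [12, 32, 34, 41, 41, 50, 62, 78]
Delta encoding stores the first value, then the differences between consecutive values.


First value: 12
Deltas:
  32 - 12 = 20
  34 - 32 = 2
  41 - 34 = 7
  41 - 41 = 0
  50 - 41 = 9
  62 - 50 = 12
  78 - 62 = 16


Delta encoded: [12, 20, 2, 7, 0, 9, 12, 16]


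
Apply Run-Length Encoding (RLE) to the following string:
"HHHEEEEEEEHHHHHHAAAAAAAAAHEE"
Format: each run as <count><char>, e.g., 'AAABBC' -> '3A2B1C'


Scanning runs left to right:
  i=0: run of 'H' x 3 -> '3H'
  i=3: run of 'E' x 7 -> '7E'
  i=10: run of 'H' x 6 -> '6H'
  i=16: run of 'A' x 9 -> '9A'
  i=25: run of 'H' x 1 -> '1H'
  i=26: run of 'E' x 2 -> '2E'

RLE = 3H7E6H9A1H2E


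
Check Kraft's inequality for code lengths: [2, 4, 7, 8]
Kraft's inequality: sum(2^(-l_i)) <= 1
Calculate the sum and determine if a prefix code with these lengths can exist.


Sum = 2^(-2) + 2^(-4) + 2^(-7) + 2^(-8)
    = 0.25 + 0.0625 + 0.0078125 + 0.00390625
    = 83/256 = 0.32421875
Since 0.32421875 <= 1, Kraft's inequality IS satisfied.
A prefix code with these lengths CAN exist.

Kraft sum = 0.32421875. Satisfied.


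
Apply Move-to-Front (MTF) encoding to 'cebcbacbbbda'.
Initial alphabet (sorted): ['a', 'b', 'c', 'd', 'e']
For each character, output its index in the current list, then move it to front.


MTF encoding:
'c': index 2 in ['a', 'b', 'c', 'd', 'e'] -> ['c', 'a', 'b', 'd', 'e']
'e': index 4 in ['c', 'a', 'b', 'd', 'e'] -> ['e', 'c', 'a', 'b', 'd']
'b': index 3 in ['e', 'c', 'a', 'b', 'd'] -> ['b', 'e', 'c', 'a', 'd']
'c': index 2 in ['b', 'e', 'c', 'a', 'd'] -> ['c', 'b', 'e', 'a', 'd']
'b': index 1 in ['c', 'b', 'e', 'a', 'd'] -> ['b', 'c', 'e', 'a', 'd']
'a': index 3 in ['b', 'c', 'e', 'a', 'd'] -> ['a', 'b', 'c', 'e', 'd']
'c': index 2 in ['a', 'b', 'c', 'e', 'd'] -> ['c', 'a', 'b', 'e', 'd']
'b': index 2 in ['c', 'a', 'b', 'e', 'd'] -> ['b', 'c', 'a', 'e', 'd']
'b': index 0 in ['b', 'c', 'a', 'e', 'd'] -> ['b', 'c', 'a', 'e', 'd']
'b': index 0 in ['b', 'c', 'a', 'e', 'd'] -> ['b', 'c', 'a', 'e', 'd']
'd': index 4 in ['b', 'c', 'a', 'e', 'd'] -> ['d', 'b', 'c', 'a', 'e']
'a': index 3 in ['d', 'b', 'c', 'a', 'e'] -> ['a', 'd', 'b', 'c', 'e']


Output: [2, 4, 3, 2, 1, 3, 2, 2, 0, 0, 4, 3]


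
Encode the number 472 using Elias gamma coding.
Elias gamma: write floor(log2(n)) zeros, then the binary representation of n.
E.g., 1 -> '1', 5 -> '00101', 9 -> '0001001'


num_bits = floor(log2(472)) + 1 = 9
leading_zeros = num_bits - 1 = 8
binary(472) = 111011000

Elias gamma(472) = '00000000' + '111011000' = 00000000111011000 (17 bits)


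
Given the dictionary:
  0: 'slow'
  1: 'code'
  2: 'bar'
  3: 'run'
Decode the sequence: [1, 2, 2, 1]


Look up each index in the dictionary:
  1 -> 'code'
  2 -> 'bar'
  2 -> 'bar'
  1 -> 'code'

Decoded: "code bar bar code"


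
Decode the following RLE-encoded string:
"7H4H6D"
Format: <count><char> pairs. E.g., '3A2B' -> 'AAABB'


Expanding each <count><char> pair:
  7H -> 'HHHHHHH'
  4H -> 'HHHH'
  6D -> 'DDDDDD'

Decoded = HHHHHHHHHHHDDDDDD


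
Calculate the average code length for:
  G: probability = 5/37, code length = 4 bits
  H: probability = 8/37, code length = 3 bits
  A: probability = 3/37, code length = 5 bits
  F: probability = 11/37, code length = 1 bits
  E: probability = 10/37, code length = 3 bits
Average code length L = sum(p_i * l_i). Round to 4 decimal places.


Weighted contributions p_i * l_i:
  G: (5/37) * 4 = 20/37
  H: (8/37) * 3 = 24/37
  A: (3/37) * 5 = 15/37
  F: (11/37) * 1 = 11/37
  E: (10/37) * 3 = 30/37
Sum = (20 + 24 + 15 + 11 + 30)/37 = 100/37

L = 100/37 = 2.7027 bits/symbol


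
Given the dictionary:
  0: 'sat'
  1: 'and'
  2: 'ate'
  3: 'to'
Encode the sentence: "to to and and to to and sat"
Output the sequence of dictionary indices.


Look up each word in the dictionary:
  'to' -> 3
  'to' -> 3
  'and' -> 1
  'and' -> 1
  'to' -> 3
  'to' -> 3
  'and' -> 1
  'sat' -> 0

Encoded: [3, 3, 1, 1, 3, 3, 1, 0]


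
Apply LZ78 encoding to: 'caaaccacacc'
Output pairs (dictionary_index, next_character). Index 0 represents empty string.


LZ78 encoding steps:
Dictionary: {0: ''}
Step 1: w='' (idx 0), next='c' -> output (0, 'c'), add 'c' as idx 1
Step 2: w='' (idx 0), next='a' -> output (0, 'a'), add 'a' as idx 2
Step 3: w='a' (idx 2), next='a' -> output (2, 'a'), add 'aa' as idx 3
Step 4: w='c' (idx 1), next='c' -> output (1, 'c'), add 'cc' as idx 4
Step 5: w='a' (idx 2), next='c' -> output (2, 'c'), add 'ac' as idx 5
Step 6: w='ac' (idx 5), next='c' -> output (5, 'c'), add 'acc' as idx 6


Encoded: [(0, 'c'), (0, 'a'), (2, 'a'), (1, 'c'), (2, 'c'), (5, 'c')]


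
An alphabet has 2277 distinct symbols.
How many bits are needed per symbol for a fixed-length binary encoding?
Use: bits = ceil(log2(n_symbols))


log2(2277) = 11.1529
Bracket: 2^11 = 2048 < 2277 <= 2^12 = 4096
So ceil(log2(2277)) = 12

bits = ceil(log2(2277)) = ceil(11.1529) = 12 bits


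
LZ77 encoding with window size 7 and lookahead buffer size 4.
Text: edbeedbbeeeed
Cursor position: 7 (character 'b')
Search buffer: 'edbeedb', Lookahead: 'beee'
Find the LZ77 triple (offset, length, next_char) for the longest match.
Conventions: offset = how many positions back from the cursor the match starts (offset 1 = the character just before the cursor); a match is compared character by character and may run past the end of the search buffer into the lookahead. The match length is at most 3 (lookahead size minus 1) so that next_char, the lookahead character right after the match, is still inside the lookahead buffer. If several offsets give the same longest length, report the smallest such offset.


Try each offset into the search buffer:
  offset=1 (pos 6, char 'b'): match length 1
  offset=2 (pos 5, char 'd'): match length 0
  offset=3 (pos 4, char 'e'): match length 0
  offset=4 (pos 3, char 'e'): match length 0
  offset=5 (pos 2, char 'b'): match length 3
  offset=6 (pos 1, char 'd'): match length 0
  offset=7 (pos 0, char 'e'): match length 0
Longest match has length 3 at offset 5.
next_char = character at position 7 + 3 = 10 -> 'e'

Best match: offset=5, length=3 (matching 'bee' starting at position 2)
LZ77 triple: (5, 3, 'e')


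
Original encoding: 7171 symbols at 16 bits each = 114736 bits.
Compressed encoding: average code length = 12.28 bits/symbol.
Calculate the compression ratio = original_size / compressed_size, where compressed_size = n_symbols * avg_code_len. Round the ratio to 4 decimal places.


original_size = n_symbols * orig_bits = 7171 * 16 = 114736 bits
compressed_size = n_symbols * avg_code_len = 7171 * 12.28 = 88059.88 bits
ratio = original_size / compressed_size = 114736 / 88059.88 = 1.3029

Compression ratio = 1.3029


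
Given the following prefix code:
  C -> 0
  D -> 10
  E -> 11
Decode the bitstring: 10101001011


Decoding step by step:
Bits 10 -> D
Bits 10 -> D
Bits 10 -> D
Bits 0 -> C
Bits 10 -> D
Bits 11 -> E


Decoded message: DDDCDE


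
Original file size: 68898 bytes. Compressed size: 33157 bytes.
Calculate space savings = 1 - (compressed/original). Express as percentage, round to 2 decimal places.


ratio = compressed/original = 33157/68898 = 0.481248
savings = 1 - ratio = 1 - 0.481248 = 0.518752
as a percentage: 0.518752 * 100 = 51.88%

Space savings = 1 - 33157/68898 = 51.88%


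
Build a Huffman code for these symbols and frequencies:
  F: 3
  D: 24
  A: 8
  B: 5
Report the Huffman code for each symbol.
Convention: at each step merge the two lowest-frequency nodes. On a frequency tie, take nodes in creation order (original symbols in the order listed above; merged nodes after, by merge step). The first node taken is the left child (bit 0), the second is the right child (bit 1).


Huffman tree construction:
Step 1: Merge F(3) + B(5) = 8
Step 2: Merge A(8) + (F+B)(8) = 16
Step 3: Merge (A+(F+B))(16) + D(24) = 40
Read each symbol's code off the tree from the root (left child = 0, right child = 1).

Codes:
  F: 010 (length 3)
  D: 1 (length 1)
  A: 00 (length 2)
  B: 011 (length 3)
Average code length: 64/40 = 1.6000 bits/symbol


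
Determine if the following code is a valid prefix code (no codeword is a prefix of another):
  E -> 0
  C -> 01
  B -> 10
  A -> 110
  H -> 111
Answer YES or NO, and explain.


Checking each pair (does one codeword prefix another?):
  E='0' vs C='01': prefix -- VIOLATION

NO -- this is NOT a valid prefix code. E (0) is a prefix of C (01).


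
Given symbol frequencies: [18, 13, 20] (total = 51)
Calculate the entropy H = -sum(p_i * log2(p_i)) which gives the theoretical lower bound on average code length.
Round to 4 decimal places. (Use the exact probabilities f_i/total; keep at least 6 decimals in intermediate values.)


Per-symbol terms -p_i * log2(p_i) with p_i = f_i/51:
  p = 18/51 = 0.352941: log2(p) = -1.502500, -p*log2(p) = 0.530294
  p = 13/51 = 0.254902: log2(p) = -1.971986, -p*log2(p) = 0.502663
  p = 20/51 = 0.392157: log2(p) = -1.350497, -p*log2(p) = 0.529607
H = 0.530294 + 0.502663 + 0.529607 = 1.562564

H = 1.5626 bits/symbol


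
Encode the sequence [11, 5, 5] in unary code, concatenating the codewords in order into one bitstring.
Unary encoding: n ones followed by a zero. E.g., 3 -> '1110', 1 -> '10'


Encode each number as n ones followed by a terminating 0:
  11 -> 111111111110 (12 bits)
  5 -> 111110 (6 bits)
  5 -> 111110 (6 bits)
Total length = 12 + 6 + 6 = 24 bits.

Unary([11, 5, 5]) = 111111111110111110111110 (24 bits)


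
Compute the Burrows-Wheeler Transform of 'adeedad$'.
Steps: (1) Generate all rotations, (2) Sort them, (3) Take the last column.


Rotations (sorted):
  0: $adeedad -> last char: d
  1: ad$adeed -> last char: d
  2: adeedad$ -> last char: $
  3: d$adeeda -> last char: a
  4: dad$adee -> last char: e
  5: deedad$a -> last char: a
  6: edad$ade -> last char: e
  7: eedad$ad -> last char: d


BWT = dd$aeaed


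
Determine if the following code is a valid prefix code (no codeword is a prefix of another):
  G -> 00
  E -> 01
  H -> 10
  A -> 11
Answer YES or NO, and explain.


Checking each pair (does one codeword prefix another?):
  G='00' vs E='01': no prefix
  G='00' vs H='10': no prefix
  G='00' vs A='11': no prefix
  E='01' vs G='00': no prefix
  E='01' vs H='10': no prefix
  E='01' vs A='11': no prefix
  H='10' vs G='00': no prefix
  H='10' vs E='01': no prefix
  H='10' vs A='11': no prefix
  A='11' vs G='00': no prefix
  A='11' vs E='01': no prefix
  A='11' vs H='10': no prefix
No violation found over all pairs.

YES -- this is a valid prefix code. No codeword is a prefix of any other codeword.


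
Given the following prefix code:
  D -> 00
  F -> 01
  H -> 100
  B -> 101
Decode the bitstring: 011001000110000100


Decoding step by step:
Bits 01 -> F
Bits 100 -> H
Bits 100 -> H
Bits 01 -> F
Bits 100 -> H
Bits 00 -> D
Bits 100 -> H


Decoded message: FHHFHDH


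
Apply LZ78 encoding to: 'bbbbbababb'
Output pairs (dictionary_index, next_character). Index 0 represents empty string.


LZ78 encoding steps:
Dictionary: {0: ''}
Step 1: w='' (idx 0), next='b' -> output (0, 'b'), add 'b' as idx 1
Step 2: w='b' (idx 1), next='b' -> output (1, 'b'), add 'bb' as idx 2
Step 3: w='bb' (idx 2), next='a' -> output (2, 'a'), add 'bba' as idx 3
Step 4: w='b' (idx 1), next='a' -> output (1, 'a'), add 'ba' as idx 4
Step 5: w='bb' (idx 2), end of input -> output (2, '')


Encoded: [(0, 'b'), (1, 'b'), (2, 'a'), (1, 'a'), (2, '')]


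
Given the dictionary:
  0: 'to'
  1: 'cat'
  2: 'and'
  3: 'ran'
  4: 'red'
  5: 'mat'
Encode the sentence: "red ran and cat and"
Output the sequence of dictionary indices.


Look up each word in the dictionary:
  'red' -> 4
  'ran' -> 3
  'and' -> 2
  'cat' -> 1
  'and' -> 2

Encoded: [4, 3, 2, 1, 2]


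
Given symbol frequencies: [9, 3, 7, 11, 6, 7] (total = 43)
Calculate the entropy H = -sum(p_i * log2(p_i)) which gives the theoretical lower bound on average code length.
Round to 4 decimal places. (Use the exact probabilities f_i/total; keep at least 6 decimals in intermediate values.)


Per-symbol terms -p_i * log2(p_i) with p_i = f_i/43:
  p = 9/43 = 0.209302: log2(p) = -2.256340, -p*log2(p) = 0.472257
  p = 3/43 = 0.069767: log2(p) = -3.841302, -p*log2(p) = 0.267998
  p = 7/43 = 0.162791: log2(p) = -2.618910, -p*log2(p) = 0.426334
  p = 11/43 = 0.255814: log2(p) = -1.966833, -p*log2(p) = 0.503143
  p = 6/43 = 0.139535: log2(p) = -2.841302, -p*log2(p) = 0.396461
  p = 7/43 = 0.162791: log2(p) = -2.618910, -p*log2(p) = 0.426334
H = 0.472257 + 0.267998 + 0.426334 + 0.503143 + 0.396461 + 0.426334 = 2.492527

H = 2.4925 bits/symbol


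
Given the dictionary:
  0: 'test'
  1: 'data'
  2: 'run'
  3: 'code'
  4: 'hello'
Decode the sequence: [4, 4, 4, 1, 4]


Look up each index in the dictionary:
  4 -> 'hello'
  4 -> 'hello'
  4 -> 'hello'
  1 -> 'data'
  4 -> 'hello'

Decoded: "hello hello hello data hello"


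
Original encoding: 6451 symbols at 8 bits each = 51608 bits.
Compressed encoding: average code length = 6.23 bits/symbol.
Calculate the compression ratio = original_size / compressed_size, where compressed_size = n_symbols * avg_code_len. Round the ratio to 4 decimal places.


original_size = n_symbols * orig_bits = 6451 * 8 = 51608 bits
compressed_size = n_symbols * avg_code_len = 6451 * 6.23 = 40189.73 bits
ratio = original_size / compressed_size = 51608 / 40189.73 = 1.2841

Compression ratio = 1.2841


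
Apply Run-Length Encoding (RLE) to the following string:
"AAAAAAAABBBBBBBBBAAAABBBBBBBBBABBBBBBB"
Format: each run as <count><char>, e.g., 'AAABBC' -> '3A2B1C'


Scanning runs left to right:
  i=0: run of 'A' x 8 -> '8A'
  i=8: run of 'B' x 9 -> '9B'
  i=17: run of 'A' x 4 -> '4A'
  i=21: run of 'B' x 9 -> '9B'
  i=30: run of 'A' x 1 -> '1A'
  i=31: run of 'B' x 7 -> '7B'

RLE = 8A9B4A9B1A7B


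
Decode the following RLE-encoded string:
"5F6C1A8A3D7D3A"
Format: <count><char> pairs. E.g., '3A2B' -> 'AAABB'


Expanding each <count><char> pair:
  5F -> 'FFFFF'
  6C -> 'CCCCCC'
  1A -> 'A'
  8A -> 'AAAAAAAA'
  3D -> 'DDD'
  7D -> 'DDDDDDD'
  3A -> 'AAA'

Decoded = FFFFFCCCCCCAAAAAAAAADDDDDDDDDDAAA


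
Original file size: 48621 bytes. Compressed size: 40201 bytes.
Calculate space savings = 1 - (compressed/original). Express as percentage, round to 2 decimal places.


ratio = compressed/original = 40201/48621 = 0.826824
savings = 1 - ratio = 1 - 0.826824 = 0.173176
as a percentage: 0.173176 * 100 = 17.32%

Space savings = 1 - 40201/48621 = 17.32%


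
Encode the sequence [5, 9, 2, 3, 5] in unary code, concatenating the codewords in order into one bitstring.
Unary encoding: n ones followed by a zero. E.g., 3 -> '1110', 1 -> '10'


Encode each number as n ones followed by a terminating 0:
  5 -> 111110 (6 bits)
  9 -> 1111111110 (10 bits)
  2 -> 110 (3 bits)
  3 -> 1110 (4 bits)
  5 -> 111110 (6 bits)
Total length = 6 + 10 + 3 + 4 + 6 = 29 bits.

Unary([5, 9, 2, 3, 5]) = 11111011111111101101110111110 (29 bits)


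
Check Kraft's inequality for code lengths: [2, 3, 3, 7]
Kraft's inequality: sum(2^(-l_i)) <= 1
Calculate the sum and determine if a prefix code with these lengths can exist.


Sum = 2^(-2) + 2^(-3) + 2^(-3) + 2^(-7)
    = 0.25 + 0.125 + 0.125 + 0.0078125
    = 65/128 = 0.5078125
Since 0.5078125 <= 1, Kraft's inequality IS satisfied.
A prefix code with these lengths CAN exist.

Kraft sum = 0.5078125. Satisfied.


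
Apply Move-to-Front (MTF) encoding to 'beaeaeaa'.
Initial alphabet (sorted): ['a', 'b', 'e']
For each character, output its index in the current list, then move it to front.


MTF encoding:
'b': index 1 in ['a', 'b', 'e'] -> ['b', 'a', 'e']
'e': index 2 in ['b', 'a', 'e'] -> ['e', 'b', 'a']
'a': index 2 in ['e', 'b', 'a'] -> ['a', 'e', 'b']
'e': index 1 in ['a', 'e', 'b'] -> ['e', 'a', 'b']
'a': index 1 in ['e', 'a', 'b'] -> ['a', 'e', 'b']
'e': index 1 in ['a', 'e', 'b'] -> ['e', 'a', 'b']
'a': index 1 in ['e', 'a', 'b'] -> ['a', 'e', 'b']
'a': index 0 in ['a', 'e', 'b'] -> ['a', 'e', 'b']


Output: [1, 2, 2, 1, 1, 1, 1, 0]


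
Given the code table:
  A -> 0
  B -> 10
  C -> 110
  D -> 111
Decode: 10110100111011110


Decoding:
10 -> B
110 -> C
10 -> B
0 -> A
111 -> D
0 -> A
111 -> D
10 -> B


Result: BCBADADB


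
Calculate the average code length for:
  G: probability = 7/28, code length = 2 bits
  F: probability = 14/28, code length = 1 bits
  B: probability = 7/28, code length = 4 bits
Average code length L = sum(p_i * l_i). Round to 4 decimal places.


Weighted contributions p_i * l_i:
  G: (7/28) * 2 = 14/28
  F: (14/28) * 1 = 14/28
  B: (7/28) * 4 = 28/28
Sum = (14 + 14 + 28)/28 = 56/28

L = 56/28 = 2.0000 bits/symbol


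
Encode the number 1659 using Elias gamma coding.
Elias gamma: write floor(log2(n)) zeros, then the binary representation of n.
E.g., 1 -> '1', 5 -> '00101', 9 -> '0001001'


num_bits = floor(log2(1659)) + 1 = 11
leading_zeros = num_bits - 1 = 10
binary(1659) = 11001111011

Elias gamma(1659) = '0000000000' + '11001111011' = 000000000011001111011 (21 bits)


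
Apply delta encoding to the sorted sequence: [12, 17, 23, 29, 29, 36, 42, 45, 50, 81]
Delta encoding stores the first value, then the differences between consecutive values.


First value: 12
Deltas:
  17 - 12 = 5
  23 - 17 = 6
  29 - 23 = 6
  29 - 29 = 0
  36 - 29 = 7
  42 - 36 = 6
  45 - 42 = 3
  50 - 45 = 5
  81 - 50 = 31


Delta encoded: [12, 5, 6, 6, 0, 7, 6, 3, 5, 31]


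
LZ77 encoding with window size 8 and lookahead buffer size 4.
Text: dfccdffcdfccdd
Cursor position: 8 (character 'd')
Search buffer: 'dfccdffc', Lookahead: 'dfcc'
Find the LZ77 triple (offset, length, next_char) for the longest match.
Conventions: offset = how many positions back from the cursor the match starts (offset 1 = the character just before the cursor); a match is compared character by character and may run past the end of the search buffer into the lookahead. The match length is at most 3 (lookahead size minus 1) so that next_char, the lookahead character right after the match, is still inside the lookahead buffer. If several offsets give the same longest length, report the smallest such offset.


Try each offset into the search buffer:
  offset=1 (pos 7, char 'c'): match length 0
  offset=2 (pos 6, char 'f'): match length 0
  offset=3 (pos 5, char 'f'): match length 0
  offset=4 (pos 4, char 'd'): match length 2
  offset=5 (pos 3, char 'c'): match length 0
  offset=6 (pos 2, char 'c'): match length 0
  offset=7 (pos 1, char 'f'): match length 0
  offset=8 (pos 0, char 'd'): match length 3
Longest match has length 3 at offset 8.
next_char = character at position 8 + 3 = 11 -> 'c'

Best match: offset=8, length=3 (matching 'dfc' starting at position 0)
LZ77 triple: (8, 3, 'c')


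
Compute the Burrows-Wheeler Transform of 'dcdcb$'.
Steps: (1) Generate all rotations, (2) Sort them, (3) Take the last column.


Rotations (sorted):
  0: $dcdcb -> last char: b
  1: b$dcdc -> last char: c
  2: cb$dcd -> last char: d
  3: cdcb$d -> last char: d
  4: dcb$dc -> last char: c
  5: dcdcb$ -> last char: $


BWT = bcddc$


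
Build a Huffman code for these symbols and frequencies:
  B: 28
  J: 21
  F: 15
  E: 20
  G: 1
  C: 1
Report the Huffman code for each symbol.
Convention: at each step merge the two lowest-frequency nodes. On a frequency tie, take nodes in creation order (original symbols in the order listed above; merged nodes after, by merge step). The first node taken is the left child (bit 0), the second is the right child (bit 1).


Huffman tree construction:
Step 1: Merge G(1) + C(1) = 2
Step 2: Merge (G+C)(2) + F(15) = 17
Step 3: Merge ((G+C)+F)(17) + E(20) = 37
Step 4: Merge J(21) + B(28) = 49
Step 5: Merge (((G+C)+F)+E)(37) + (J+B)(49) = 86
Read each symbol's code off the tree from the root (left child = 0, right child = 1).

Codes:
  B: 11 (length 2)
  J: 10 (length 2)
  F: 001 (length 3)
  E: 01 (length 2)
  G: 0000 (length 4)
  C: 0001 (length 4)
Average code length: 191/86 = 2.2209 bits/symbol
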